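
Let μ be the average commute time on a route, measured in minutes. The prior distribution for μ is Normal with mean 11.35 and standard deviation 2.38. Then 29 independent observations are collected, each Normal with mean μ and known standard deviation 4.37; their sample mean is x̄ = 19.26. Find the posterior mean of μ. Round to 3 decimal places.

Posterior mean ≈ 18.436

With known σ, the Normal prior is conjugate. Weight on the data is w = (n/σ²)/(n/σ² + 1/τ₀²) = 1.51857/(1.51857+0.176541) = 0.89585.
Posterior mean = w·x̄ + (1−w)·μ₀ = 0.89585·19.26 + 0.10415·11.35 = 18.436.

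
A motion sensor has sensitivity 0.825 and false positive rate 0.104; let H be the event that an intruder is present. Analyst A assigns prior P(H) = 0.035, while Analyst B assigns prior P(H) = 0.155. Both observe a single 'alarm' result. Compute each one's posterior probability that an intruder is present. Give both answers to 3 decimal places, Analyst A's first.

P('+'|H) = 0.825, P('+'|¬H) = 0.104.
Analyst A: numerator 0.825·0.035 = 0.028875; evidence = 0.028875+0.104·0.965 = 0.12923; posterior = 0.223.
Analyst B: numerator 0.825·0.155 = 0.12787; evidence = 0.12787+0.104·0.845 = 0.21575; posterior = 0.593.

Analyst A: 0.223; Analyst B: 0.593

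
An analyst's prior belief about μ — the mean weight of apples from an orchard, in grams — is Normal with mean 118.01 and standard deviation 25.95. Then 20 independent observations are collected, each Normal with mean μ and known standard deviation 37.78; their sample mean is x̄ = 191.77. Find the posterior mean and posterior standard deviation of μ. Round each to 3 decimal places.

Posterior mean ≈ 184.702; posterior SD ≈ 8.033

With known σ, the Normal prior is conjugate. Weight on the data is w = (n/σ²)/(n/σ² + 1/τ₀²) = 0.0140122/(0.0140122+0.00148500) = 0.90418.
Posterior mean = w·x̄ + (1−w)·μ₀ = 0.90418·191.77 + 0.095824·118.01 = 184.702. Posterior variance = 1/(0.0140122+0.00148500) = 64.5278, so SD = 8.033.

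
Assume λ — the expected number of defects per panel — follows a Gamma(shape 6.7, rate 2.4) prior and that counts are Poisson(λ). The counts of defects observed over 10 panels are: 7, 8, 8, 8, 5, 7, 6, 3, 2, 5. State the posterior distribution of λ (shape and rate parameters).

Posterior: Gamma(shape=65.7, rate=12.4)

Total count ∑xᵢ = 59 over n = 10 panels.
Gamma is conjugate to the Poisson likelihood: posterior is Gamma(shape = 6.7+59 = 65.7, rate = 2.4+10 = 12.4).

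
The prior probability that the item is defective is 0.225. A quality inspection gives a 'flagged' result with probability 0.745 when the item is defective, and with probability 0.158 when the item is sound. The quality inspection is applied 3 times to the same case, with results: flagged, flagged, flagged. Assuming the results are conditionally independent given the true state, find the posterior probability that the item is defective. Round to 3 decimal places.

With H the event that the item is defective, the joint likelihood of the observed sequence is P(data|H) = 0.745·0.745·0.745 = 0.41349 and P(data|¬H) = 0.158·0.158·0.158 = 0.0039443.
Bayes: P(H|data) = 0.225·0.41349 / (0.225·0.41349 + 0.775·0.0039443) = 0.093036/0.096093 = 0.9682.

Posterior P(H) ≈ 0.968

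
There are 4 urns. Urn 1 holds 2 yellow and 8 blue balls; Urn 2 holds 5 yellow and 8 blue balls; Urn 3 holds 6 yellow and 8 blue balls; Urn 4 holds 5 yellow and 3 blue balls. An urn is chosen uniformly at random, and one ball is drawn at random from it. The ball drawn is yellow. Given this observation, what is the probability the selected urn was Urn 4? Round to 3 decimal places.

Posterior probability ≈ 0.382

P(yellow|Urn 1) = 0.2; P(yellow|Urn 2) = 0.3846; P(yellow|Urn 3) = 0.4286; P(yellow|Urn 4) = 0.625.
Prior × likelihood for each source: 0.25·0.2=0.05000, 0.25·0.3846=0.09615, 0.25·0.4286=0.1071, 0.25·0.625=0.1562. Summing gives P(yellow) = 0.40955.
P(Urn 4 | yellow) = 0.1562 / 0.40955 = 0.382.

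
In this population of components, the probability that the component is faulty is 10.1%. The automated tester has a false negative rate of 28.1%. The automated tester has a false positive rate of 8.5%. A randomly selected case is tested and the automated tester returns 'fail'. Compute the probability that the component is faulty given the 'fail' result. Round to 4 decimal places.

Let H be the event that the component is faulty. P(H) = 0.101, so P(¬H) = 0.899. With E the 'fail' result, P(E|H) = 0.719 and P(E|¬H) = 0.085.
P(E) = 0.719·0.101 + 0.085·0.899 = 0.072619 + 0.076415 = 0.14903.
By Bayes' theorem, P(H|E) = 0.072619 / 0.14903 = 0.4873.

P(H | E) ≈ 0.4873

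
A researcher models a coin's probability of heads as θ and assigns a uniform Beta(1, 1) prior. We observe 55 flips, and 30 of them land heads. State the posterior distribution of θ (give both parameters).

Posterior: Beta(31, 26)

Observing 30 successes and 25 failures updates Beta(1, 1) by adding the success and failure counts to the two shape parameters: α = 1+30 = 31, β = 1+25 = 26.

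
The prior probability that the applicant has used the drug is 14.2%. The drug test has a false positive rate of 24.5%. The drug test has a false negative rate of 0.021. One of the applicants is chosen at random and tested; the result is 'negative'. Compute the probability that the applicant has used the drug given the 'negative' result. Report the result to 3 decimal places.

Write H for 'the applicant has used the drug'. Prior odds H:¬H = 0.142/0.858 = 0.16550. For the 'negative' outcome, the likelihood ratio is 0.021/0.755 = 0.027815.
Posterior odds = 0.16550 × 0.027815 = 0.0046033, so P(H|E) = 0.0046033/(1+0.0046033) = 0.005.

P(H | E) ≈ 0.005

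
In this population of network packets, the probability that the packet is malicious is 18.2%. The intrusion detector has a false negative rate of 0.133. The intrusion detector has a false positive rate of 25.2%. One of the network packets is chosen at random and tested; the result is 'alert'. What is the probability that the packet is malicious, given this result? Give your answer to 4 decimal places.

P(H | E) ≈ 0.4336

Let H be the event that the packet is malicious. P(H) = 0.182, so P(¬H) = 0.818. With E the 'alert' result, P(E|H) = 0.867 and P(E|¬H) = 0.252.
P(E) = 0.867·0.182 + 0.252·0.818 = 0.15779 + 0.20614 = 0.36393.
By Bayes' theorem, P(H|E) = 0.15779 / 0.36393 = 0.4336.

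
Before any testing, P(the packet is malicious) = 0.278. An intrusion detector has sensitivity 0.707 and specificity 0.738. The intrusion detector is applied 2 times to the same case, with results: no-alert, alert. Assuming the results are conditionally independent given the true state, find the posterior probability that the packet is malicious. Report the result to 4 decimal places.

Posterior P(H) ≈ 0.2920

Let H be the event that the packet is malicious; start with P(H) = 0.278. P('alert'|H) = 0.707, P('alert'|¬H) = 0.262.
Update on result 1 ('no-alert'): P(H) ← 0.293·0.2780 / (0.293·0.2780 + 0.738·0.7220) = 0.081454/0.61429 = 0.1326.
Update on result 2 ('alert'): P(H) ← 0.707·0.1326 / (0.707·0.1326 + 0.262·0.8674) = 0.093747/0.32101 = 0.2920.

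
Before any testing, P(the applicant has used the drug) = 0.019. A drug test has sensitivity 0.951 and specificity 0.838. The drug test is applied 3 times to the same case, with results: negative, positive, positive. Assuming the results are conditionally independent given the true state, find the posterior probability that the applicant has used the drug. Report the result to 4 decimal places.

Posterior P(H) ≈ 0.0376

Let H be the event that the applicant has used the drug; start with P(H) = 0.019. P('positive'|H) = 0.951, P('positive'|¬H) = 0.162.
Update on result 1 ('negative'): P(H) ← 0.049·0.0190 / (0.049·0.0190 + 0.838·0.9810) = 0.00093100/0.82301 = 0.0011.
Update on result 2 ('positive'): P(H) ← 0.951·0.0011 / (0.951·0.0011 + 0.162·0.9989) = 0.0010758/0.16289 = 0.0066.
Update on result 3 ('positive'): P(H) ← 0.951·0.0066 / (0.951·0.0066 + 0.162·0.9934) = 0.0062807/0.16721 = 0.0376.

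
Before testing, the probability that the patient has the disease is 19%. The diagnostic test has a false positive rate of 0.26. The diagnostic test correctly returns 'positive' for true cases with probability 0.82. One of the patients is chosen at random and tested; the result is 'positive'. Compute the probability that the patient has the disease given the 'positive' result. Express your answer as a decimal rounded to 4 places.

P(H | E) ≈ 0.4252

Let H be the event that the patient has the disease. P(H) = 0.19, so P(¬H) = 0.81. With E the 'positive' result, P(E|H) = 0.82 and P(E|¬H) = 0.26.
P(E) = 0.82·0.19 + 0.26·0.81 = 0.15580 + 0.21060 = 0.36640.
By Bayes' theorem, P(H|E) = 0.15580 / 0.36640 = 0.4252.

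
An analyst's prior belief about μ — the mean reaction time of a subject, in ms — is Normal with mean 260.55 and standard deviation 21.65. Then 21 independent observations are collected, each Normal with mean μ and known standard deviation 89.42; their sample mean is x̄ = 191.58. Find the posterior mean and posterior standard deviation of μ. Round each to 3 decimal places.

Posterior mean ≈ 222.494; posterior SD ≈ 14.495

With known σ, the Normal prior is conjugate. Weight on the data is w = (n/σ²)/(n/σ² + 1/τ₀²) = 0.00262633/(0.00262633+0.00213346) = 0.55177.
Posterior mean = w·x̄ + (1−w)·μ₀ = 0.55177·191.58 + 0.44823·260.55 = 222.494. Posterior variance = 1/(0.00262633+0.00213346) = 210.093, so SD = 14.495.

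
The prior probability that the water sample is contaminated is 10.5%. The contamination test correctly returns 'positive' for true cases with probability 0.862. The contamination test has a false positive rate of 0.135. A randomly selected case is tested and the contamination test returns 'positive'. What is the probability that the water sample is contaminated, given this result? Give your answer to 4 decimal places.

Let H be the event that the water sample is contaminated. P(H) = 0.105, so P(¬H) = 0.895. With E the 'positive' result, P(E|H) = 0.862 and P(E|¬H) = 0.135.
P(E) = 0.862·0.105 + 0.135·0.895 = 0.090510 + 0.12083 = 0.21133.
By Bayes' theorem, P(H|E) = 0.090510 / 0.21133 = 0.4283.

P(H | E) ≈ 0.4283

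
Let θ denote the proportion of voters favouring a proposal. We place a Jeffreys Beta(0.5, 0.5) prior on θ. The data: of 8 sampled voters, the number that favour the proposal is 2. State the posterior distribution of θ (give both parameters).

Observing 2 successes and 6 failures updates Beta(0.5, 0.5) by adding the success and failure counts to the two shape parameters: α = 0.5+2 = 2.5, β = 0.5+6 = 6.5.

Posterior: Beta(2.5, 6.5)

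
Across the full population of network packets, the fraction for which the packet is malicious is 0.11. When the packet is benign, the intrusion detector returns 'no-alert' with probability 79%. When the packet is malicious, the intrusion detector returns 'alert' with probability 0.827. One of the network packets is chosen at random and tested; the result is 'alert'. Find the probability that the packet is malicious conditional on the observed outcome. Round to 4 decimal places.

Write H for 'the packet is malicious'. Prior odds H:¬H = 0.11/0.89 = 0.12360. For the 'alert' outcome, the likelihood ratio is 0.827/0.21 = 3.9381.
Posterior odds = 0.12360 × 3.9381 = 0.48673, so P(H|E) = 0.48673/(1+0.48673) = 0.3274.

P(H | E) ≈ 0.3274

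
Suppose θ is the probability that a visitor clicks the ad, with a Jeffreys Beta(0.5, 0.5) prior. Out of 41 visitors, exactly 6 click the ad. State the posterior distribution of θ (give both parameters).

Observing 6 successes and 35 failures updates Beta(0.5, 0.5) by adding the success and failure counts to the two shape parameters: α = 0.5+6 = 6.5, β = 0.5+35 = 35.5.

Posterior: Beta(6.5, 35.5)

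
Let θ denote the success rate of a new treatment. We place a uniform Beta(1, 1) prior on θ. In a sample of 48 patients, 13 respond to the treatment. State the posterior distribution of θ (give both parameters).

Observing 13 successes and 35 failures updates Beta(1, 1) by adding the success and failure counts to the two shape parameters: α = 1+13 = 14, β = 1+35 = 36.

Posterior: Beta(14, 36)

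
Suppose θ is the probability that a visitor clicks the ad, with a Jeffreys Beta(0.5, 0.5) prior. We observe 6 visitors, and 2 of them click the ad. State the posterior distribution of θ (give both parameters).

The binomial likelihood is conjugate to the Beta prior: with 2 successes and 4 failures, the posterior is Beta(0.5+2, 0.5+4) = Beta(2.5, 4.5).

Posterior: Beta(2.5, 4.5)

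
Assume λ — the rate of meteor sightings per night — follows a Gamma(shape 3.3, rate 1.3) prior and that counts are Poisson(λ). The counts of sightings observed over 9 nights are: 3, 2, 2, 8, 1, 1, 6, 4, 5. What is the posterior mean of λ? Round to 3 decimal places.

Posterior mean ≈ 3.427

Total count ∑xᵢ = 32 over n = 9 nights.
Gamma is conjugate to the Poisson likelihood: posterior is Gamma(shape = 3.3+32 = 35.3, rate = 1.3+9 = 10.3).
E[λ | data] = 35.3/10.3 = 3.427.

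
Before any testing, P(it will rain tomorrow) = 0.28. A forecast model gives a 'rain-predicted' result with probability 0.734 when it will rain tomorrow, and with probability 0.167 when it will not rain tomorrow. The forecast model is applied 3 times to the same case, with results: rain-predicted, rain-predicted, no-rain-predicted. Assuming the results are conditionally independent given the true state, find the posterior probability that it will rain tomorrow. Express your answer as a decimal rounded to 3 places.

Posterior P(H) ≈ 0.706

Let H be the event that it will rain tomorrow; start with P(H) = 0.28. P('rain-predicted'|H) = 0.734, P('rain-predicted'|¬H) = 0.167.
Update on result 1 ('rain-predicted'): P(H) ← 0.734·0.2800 / (0.734·0.2800 + 0.167·0.7200) = 0.20552/0.32576 = 0.6309.
Update on result 2 ('rain-predicted'): P(H) ← 0.734·0.6309 / (0.734·0.6309 + 0.167·0.3691) = 0.46308/0.52472 = 0.8825.
Update on result 3 ('no-rain-predicted'): P(H) ← 0.266·0.8825 / (0.266·0.8825 + 0.833·0.1175) = 0.23475/0.33261 = 0.7058.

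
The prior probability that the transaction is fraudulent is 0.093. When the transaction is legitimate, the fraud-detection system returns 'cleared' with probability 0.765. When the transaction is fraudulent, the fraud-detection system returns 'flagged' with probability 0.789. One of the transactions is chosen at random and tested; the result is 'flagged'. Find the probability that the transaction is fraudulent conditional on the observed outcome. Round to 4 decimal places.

P(H | E) ≈ 0.2561

Let H be the event that the transaction is fraudulent. P(H) = 0.093, so P(¬H) = 0.907. With E the 'flagged' result, P(E|H) = 0.789 and P(E|¬H) = 0.235.
P(E) = 0.789·0.093 + 0.235·0.907 = 0.073377 + 0.21315 = 0.28652.
By Bayes' theorem, P(H|E) = 0.073377 / 0.28652 = 0.2561.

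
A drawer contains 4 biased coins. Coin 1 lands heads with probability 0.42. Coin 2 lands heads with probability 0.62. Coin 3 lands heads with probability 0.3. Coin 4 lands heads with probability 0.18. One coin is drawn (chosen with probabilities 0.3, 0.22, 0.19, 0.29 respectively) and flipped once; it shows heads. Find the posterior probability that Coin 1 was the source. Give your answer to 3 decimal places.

P(heads|C1) = 0.42; P(heads|C2) = 0.62; P(heads|C3) = 0.3; P(heads|C4) = 0.18.
Prior × likelihood for each source: 0.3·0.42=0.1260, 0.22·0.62=0.1364, 0.19·0.3=0.05700, 0.29·0.18=0.05220. Summing gives P(heads) = 0.37160.
P(Coin 1 | heads) = 0.1260 / 0.37160 = 0.339.

Posterior probability ≈ 0.339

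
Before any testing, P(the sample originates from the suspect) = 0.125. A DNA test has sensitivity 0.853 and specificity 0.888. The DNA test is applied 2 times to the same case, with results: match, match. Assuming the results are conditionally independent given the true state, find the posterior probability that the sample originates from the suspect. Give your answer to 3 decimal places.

Posterior P(H) ≈ 0.892

Let H be the event that the sample originates from the suspect; start with P(H) = 0.125. P('match'|H) = 0.853, P('match'|¬H) = 0.112.
Update on result 1 ('match'): P(H) ← 0.853·0.1250 / (0.853·0.1250 + 0.112·0.8750) = 0.10662/0.20463 = 0.5211.
Update on result 2 ('match'): P(H) ← 0.853·0.5211 / (0.853·0.5211 + 0.112·0.4789) = 0.44448/0.49812 = 0.8923.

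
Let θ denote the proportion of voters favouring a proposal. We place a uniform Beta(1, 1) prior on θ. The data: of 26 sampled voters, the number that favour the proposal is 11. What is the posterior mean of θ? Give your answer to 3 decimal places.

The binomial likelihood is conjugate to the Beta prior: with 11 successes and 15 failures, the posterior is Beta(1+11, 1+15) = Beta(12, 16).
Posterior mean = α/(α+β) = 12/28 = 0.429.

Posterior mean ≈ 0.429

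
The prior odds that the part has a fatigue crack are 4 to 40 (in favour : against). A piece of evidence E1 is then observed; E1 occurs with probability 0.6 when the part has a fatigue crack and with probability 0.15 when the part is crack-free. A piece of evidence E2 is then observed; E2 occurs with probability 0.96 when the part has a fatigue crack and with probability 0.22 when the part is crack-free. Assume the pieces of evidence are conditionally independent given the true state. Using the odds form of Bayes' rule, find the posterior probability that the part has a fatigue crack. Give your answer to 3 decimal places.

Posterior probability ≈ 0.636

Prior odds = 4/40 = 0.10000.
Likelihood ratio for E1 = 0.6/0.15 = 4.0000.
Likelihood ratio for E2 = 0.96/0.22 = 4.3636.
Posterior odds = prior odds × LR₁ × LR₂ = 1.7455.
Posterior probability = odds/(1+odds) = 1.7455/2.7455 = 0.636.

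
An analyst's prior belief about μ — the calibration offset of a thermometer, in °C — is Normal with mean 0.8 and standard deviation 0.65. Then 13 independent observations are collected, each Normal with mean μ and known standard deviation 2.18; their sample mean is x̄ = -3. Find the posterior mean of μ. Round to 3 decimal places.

Posterior mean ≈ -1.237

Prior precision 1/τ₀² = 1/0.65² = 2.36686; data precision n/σ² = 13/2.18² = 2.73546.
Posterior precision = 2.36686 + 2.73546 = 5.10232.
Posterior mean = (2.36686·0.8 + 2.73546·-3) / 5.10232 = -1.237.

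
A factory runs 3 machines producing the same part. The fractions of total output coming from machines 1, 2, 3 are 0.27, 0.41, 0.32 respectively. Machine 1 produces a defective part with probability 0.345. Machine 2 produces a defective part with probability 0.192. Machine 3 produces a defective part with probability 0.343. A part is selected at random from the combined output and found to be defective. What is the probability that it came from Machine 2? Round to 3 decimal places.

Posterior probability ≈ 0.280

P(defective|M1) = 0.345; P(defective|M2) = 0.192; P(defective|M3) = 0.343.
Prior × likelihood for each source: 0.27·0.345=0.09315, 0.41·0.192=0.07872, 0.32·0.343=0.1098. Summing gives P(defective) = 0.28163.
P(Machine 2 | defective) = 0.07872 / 0.28163 = 0.280.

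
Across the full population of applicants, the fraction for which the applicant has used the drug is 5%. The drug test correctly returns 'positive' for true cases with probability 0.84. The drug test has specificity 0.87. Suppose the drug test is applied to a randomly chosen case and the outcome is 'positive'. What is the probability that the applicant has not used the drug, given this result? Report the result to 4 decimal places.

P(¬H | E) ≈ 0.7462

Write H for 'the applicant has used the drug'. Prior odds H:¬H = 0.05/0.95 = 0.052632. For the 'positive' outcome, the likelihood ratio is 0.84/0.13 = 6.4615.
Posterior odds = 0.052632 × 6.4615 = 0.34008, so P(H|E) = 0.34008/(1+0.34008) = 0.2538. Then P(¬H|E) = 1 − 0.2538 = 0.7462.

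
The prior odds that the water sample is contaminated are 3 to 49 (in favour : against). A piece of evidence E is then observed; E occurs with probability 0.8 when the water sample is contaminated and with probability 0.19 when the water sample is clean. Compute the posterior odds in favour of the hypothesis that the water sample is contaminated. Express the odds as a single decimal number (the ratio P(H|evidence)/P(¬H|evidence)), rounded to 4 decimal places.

Posterior odds ≈ 0.2578

Prior odds = 3/49 = 0.061224. In log-odds, ln(0.061224) = -2.7932.
Add log likelihood ratio: ln(4.2105) = 1.4376.
Posterior log-odds = -1.3556, so posterior odds = exp(-1.3556) = 0.25779.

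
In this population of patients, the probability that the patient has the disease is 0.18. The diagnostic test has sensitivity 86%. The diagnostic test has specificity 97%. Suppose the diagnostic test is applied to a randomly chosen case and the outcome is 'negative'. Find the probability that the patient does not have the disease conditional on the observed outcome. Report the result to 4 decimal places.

P(¬H | E) ≈ 0.9693

Let H be the event that the patient has the disease. P(H) = 0.18, so P(¬H) = 0.82. With E the 'negative' result, P(E|H) = 0.14 and P(E|¬H) = 0.97.
P(E) = 0.14·0.18 + 0.97·0.82 = 0.025200 + 0.79540 = 0.82060.
By Bayes' theorem, P(H|E) = 0.025200 / 0.82060 = 0.0307. Hence P(¬H|E) = 1 − 0.0307 = 0.9693.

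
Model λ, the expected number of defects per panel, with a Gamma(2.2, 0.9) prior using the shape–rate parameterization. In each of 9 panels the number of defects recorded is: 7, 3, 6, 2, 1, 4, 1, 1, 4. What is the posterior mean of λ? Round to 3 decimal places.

Posterior mean ≈ 3.152

The Poisson likelihood adds the total count to the shape and the number of exposure periods to the rate. Here ∑xᵢ = 29 and n = 9, so shape 2.2→31.2 and rate 0.9→9.9.
E[λ | data] = 31.2/9.9 = 3.152.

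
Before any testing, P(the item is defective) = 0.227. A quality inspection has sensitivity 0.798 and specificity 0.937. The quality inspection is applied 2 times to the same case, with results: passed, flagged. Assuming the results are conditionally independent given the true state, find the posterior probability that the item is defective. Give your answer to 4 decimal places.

Posterior P(H) ≈ 0.4450

Let H be the event that the item is defective; start with P(H) = 0.227. P('flagged'|H) = 0.798, P('flagged'|¬H) = 0.063.
Update on result 1 ('passed'): P(H) ← 0.202·0.2270 / (0.202·0.2270 + 0.937·0.7730) = 0.045854/0.77016 = 0.0595.
Update on result 2 ('flagged'): P(H) ← 0.798·0.0595 / (0.798·0.0595 + 0.063·0.9405) = 0.047512/0.10676 = 0.4450.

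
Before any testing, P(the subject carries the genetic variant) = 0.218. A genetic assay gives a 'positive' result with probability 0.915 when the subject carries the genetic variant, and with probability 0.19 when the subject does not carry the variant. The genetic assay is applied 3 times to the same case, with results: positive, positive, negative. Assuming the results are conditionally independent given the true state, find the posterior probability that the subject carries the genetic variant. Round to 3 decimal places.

Let H be the event that the subject carries the genetic variant; start with P(H) = 0.218. P('positive'|H) = 0.915, P('positive'|¬H) = 0.19.
Update on result 1 ('positive'): P(H) ← 0.915·0.2180 / (0.915·0.2180 + 0.19·0.7820) = 0.19947/0.34805 = 0.5731.
Update on result 2 ('positive'): P(H) ← 0.915·0.5731 / (0.915·0.5731 + 0.19·0.4269) = 0.52439/0.60550 = 0.8660.
Update on result 3 ('negative'): P(H) ← 0.085·0.8660 / (0.085·0.8660 + 0.81·0.1340) = 0.073614/0.18212 = 0.4042.

Posterior P(H) ≈ 0.404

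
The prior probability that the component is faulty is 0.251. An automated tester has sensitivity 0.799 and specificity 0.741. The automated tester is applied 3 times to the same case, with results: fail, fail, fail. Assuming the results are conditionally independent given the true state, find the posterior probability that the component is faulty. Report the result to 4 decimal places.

Posterior P(H) ≈ 0.9077

Let H be the event that the component is faulty; start with P(H) = 0.251. P('fail'|H) = 0.799, P('fail'|¬H) = 0.259.
Update on result 1 ('fail'): P(H) ← 0.799·0.2510 / (0.799·0.2510 + 0.259·0.7490) = 0.20055/0.39454 = 0.5083.
Update on result 2 ('fail'): P(H) ← 0.799·0.5083 / (0.799·0.5083 + 0.259·0.4917) = 0.40614/0.53349 = 0.7613.
Update on result 3 ('fail'): P(H) ← 0.799·0.7613 / (0.799·0.7613 + 0.259·0.2387) = 0.60827/0.67010 = 0.9077.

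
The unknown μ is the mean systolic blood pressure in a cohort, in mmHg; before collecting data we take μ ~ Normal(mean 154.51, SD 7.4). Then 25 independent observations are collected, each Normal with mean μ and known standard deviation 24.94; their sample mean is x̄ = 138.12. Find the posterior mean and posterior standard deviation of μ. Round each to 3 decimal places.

Prior precision 1/τ₀² = 1/7.4² = 0.0182615; data precision n/σ² = 25/24.94² = 0.0401927.
Posterior precision = 0.0182615 + 0.0401927 = 0.0584542, giving posterior SD = 1/√0.0584542 = 4.136.
Posterior mean = (0.0182615·154.51 + 0.0401927·138.12) / 0.0584542 = 143.240.

Posterior mean ≈ 143.240; posterior SD ≈ 4.136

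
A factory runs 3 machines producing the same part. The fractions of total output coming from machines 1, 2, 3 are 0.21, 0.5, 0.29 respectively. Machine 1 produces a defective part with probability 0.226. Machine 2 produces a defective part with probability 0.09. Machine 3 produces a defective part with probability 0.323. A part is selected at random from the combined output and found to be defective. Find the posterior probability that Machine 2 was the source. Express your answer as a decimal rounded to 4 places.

Tabulate prior·likelihood by source: [1] prior 0.21, lik 0.226, product 0.04746; [2] prior 0.5, lik 0.09, product 0.04500; [3] prior 0.29, lik 0.323, product 0.09367.
Normalizing constant = 0.18613; the posterior for Machine 2 is its product over the sum, 0.04500/0.18613 = 0.2418.

Posterior probability ≈ 0.2418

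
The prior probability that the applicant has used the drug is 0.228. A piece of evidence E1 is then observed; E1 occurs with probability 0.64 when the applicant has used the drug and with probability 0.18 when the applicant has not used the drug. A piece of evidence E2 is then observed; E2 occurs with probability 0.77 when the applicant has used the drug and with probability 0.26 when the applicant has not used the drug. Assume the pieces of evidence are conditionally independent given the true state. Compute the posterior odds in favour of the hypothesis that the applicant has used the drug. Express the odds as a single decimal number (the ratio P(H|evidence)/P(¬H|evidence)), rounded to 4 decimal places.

Posterior odds ≈ 3.1099

Prior odds = 0.228/(1−0.228) = 0.29534. In log-odds, ln(0.29534) = -1.2196.
Add log likelihood ratios: ln(3.5556) + ln(2.9615) = 2.3542.
Posterior log-odds = 1.1346, so posterior odds = exp(1.1346) = 3.1099.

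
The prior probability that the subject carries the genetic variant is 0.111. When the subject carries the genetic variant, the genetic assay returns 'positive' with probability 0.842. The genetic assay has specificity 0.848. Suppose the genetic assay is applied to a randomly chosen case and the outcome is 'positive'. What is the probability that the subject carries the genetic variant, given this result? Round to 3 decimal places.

P(H | E) ≈ 0.409

Write H for 'the subject carries the genetic variant'. Prior odds H:¬H = 0.111/0.889 = 0.12486. For the 'positive' outcome, the likelihood ratio is 0.842/0.152 = 5.5395.
Posterior odds = 0.12486 × 5.5395 = 0.69166, so P(H|E) = 0.69166/(1+0.69166) = 0.409.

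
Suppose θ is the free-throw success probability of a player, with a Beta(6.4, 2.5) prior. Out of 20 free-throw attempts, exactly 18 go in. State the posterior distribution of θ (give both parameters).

Posterior: Beta(24.4, 4.5)

Observing 18 successes and 2 failures updates Beta(6.4, 2.5) by adding the success and failure counts to the two shape parameters: α = 6.4+18 = 24.4, β = 2.5+2 = 4.5.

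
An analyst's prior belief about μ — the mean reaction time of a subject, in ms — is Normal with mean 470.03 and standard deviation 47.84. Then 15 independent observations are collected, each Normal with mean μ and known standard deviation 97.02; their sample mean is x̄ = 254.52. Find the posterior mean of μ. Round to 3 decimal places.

Prior precision 1/τ₀² = 1/47.84² = 0.00043694; data precision n/σ² = 15/97.02² = 0.00159356.
Posterior precision = 0.00043694 + 0.00159356 = 0.00203050.
Posterior mean = (0.00043694·470.03 + 0.00159356·254.52) / 0.00203050 = 300.895.

Posterior mean ≈ 300.895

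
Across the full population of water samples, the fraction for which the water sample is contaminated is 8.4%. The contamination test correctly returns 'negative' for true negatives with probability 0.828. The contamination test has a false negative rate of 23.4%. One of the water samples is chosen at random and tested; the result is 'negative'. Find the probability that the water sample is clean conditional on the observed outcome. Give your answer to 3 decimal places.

P(¬H | E) ≈ 0.975

Write H for 'the water sample is contaminated'. Prior odds H:¬H = 0.084/0.916 = 0.091703. For the 'negative' outcome, the likelihood ratio is 0.234/0.828 = 0.28261.
Posterior odds = 0.091703 × 0.28261 = 0.025916, so P(H|E) = 0.025916/(1+0.025916) = 0.025. Then P(¬H|E) = 1 − 0.025 = 0.975.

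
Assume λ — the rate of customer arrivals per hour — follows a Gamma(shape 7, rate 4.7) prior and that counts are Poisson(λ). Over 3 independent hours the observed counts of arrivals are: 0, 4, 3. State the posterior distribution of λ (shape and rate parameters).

Posterior: Gamma(shape=14, rate=7.7)

Total count ∑xᵢ = 7 over n = 3 hours.
Gamma is conjugate to the Poisson likelihood: posterior is Gamma(shape = 7+7 = 14, rate = 4.7+3 = 7.7).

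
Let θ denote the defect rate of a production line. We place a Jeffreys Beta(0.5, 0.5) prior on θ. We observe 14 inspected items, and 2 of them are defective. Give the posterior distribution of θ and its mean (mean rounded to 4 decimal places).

Posterior: Beta(2.5, 12.5); mean ≈ 0.1667

Observing 2 successes and 12 failures updates Beta(0.5, 0.5) by adding the success and failure counts to the two shape parameters: α = 0.5+2 = 2.5, β = 0.5+12 = 12.5.
Posterior mean = α/(α+β) = 2.5/15 = 0.1667.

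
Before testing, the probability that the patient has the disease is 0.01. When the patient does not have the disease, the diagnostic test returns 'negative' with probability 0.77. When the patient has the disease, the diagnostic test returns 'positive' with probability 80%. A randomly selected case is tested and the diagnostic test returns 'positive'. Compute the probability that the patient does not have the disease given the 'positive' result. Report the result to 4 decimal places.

Let H be the event that the patient has the disease. P(H) = 0.01, so P(¬H) = 0.99. With E the 'positive' result, P(E|H) = 0.8 and P(E|¬H) = 0.23.
P(E) = 0.8·0.01 + 0.23·0.99 = 0.0080000 + 0.22770 = 0.23570.
By Bayes' theorem, P(H|E) = 0.0080000 / 0.23570 = 0.0339. Hence P(¬H|E) = 1 − 0.0339 = 0.9661.

P(¬H | E) ≈ 0.9661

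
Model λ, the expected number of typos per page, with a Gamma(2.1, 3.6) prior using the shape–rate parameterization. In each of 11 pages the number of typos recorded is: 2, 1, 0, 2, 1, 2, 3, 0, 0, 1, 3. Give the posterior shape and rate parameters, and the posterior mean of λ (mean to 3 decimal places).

Posterior: Gamma(shape=17.1, rate=14.6); mean ≈ 1.171

Total count ∑xᵢ = 15 over n = 11 pages.
Gamma is conjugate to the Poisson likelihood: posterior is Gamma(shape = 2.1+15 = 17.1, rate = 3.6+11 = 14.6).
E[λ | data] = 17.1/14.6 = 1.171.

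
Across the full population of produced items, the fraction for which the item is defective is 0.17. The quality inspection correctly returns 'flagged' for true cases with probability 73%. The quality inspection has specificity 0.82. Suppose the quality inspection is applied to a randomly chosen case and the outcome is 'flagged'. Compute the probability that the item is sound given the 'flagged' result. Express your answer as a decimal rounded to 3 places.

P(¬H | E) ≈ 0.546

Write H for 'the item is defective'. Prior odds H:¬H = 0.17/0.83 = 0.20482. For the 'flagged' outcome, the likelihood ratio is 0.73/0.18 = 4.0556.
Posterior odds = 0.20482 × 4.0556 = 0.83066, so P(H|E) = 0.83066/(1+0.83066) = 0.454. Then P(¬H|E) = 1 − 0.454 = 0.546.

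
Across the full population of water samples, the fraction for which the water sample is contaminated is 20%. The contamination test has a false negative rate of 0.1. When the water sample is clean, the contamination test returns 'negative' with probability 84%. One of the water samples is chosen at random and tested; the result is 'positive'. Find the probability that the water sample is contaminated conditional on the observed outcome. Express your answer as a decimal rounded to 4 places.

P(H | E) ≈ 0.5844

Write H for 'the water sample is contaminated'. Prior odds H:¬H = 0.2/0.8 = 0.25000. For the 'positive' outcome, the likelihood ratio is 0.9/0.16 = 5.6250.
Posterior odds = 0.25000 × 5.6250 = 1.4062, so P(H|E) = 1.4062/(1+1.4062) = 0.5844.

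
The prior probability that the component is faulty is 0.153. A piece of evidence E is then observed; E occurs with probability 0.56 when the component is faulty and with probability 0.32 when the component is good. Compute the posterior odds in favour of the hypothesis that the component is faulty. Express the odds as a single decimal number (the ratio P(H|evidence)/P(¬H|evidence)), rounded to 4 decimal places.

Prior odds = 0.153/(1−0.153) = 0.18064. In log-odds, ln(0.18064) = -1.7113.
Add log likelihood ratio: ln(1.7500) = 0.55962.
Posterior log-odds = -1.1516, so posterior odds = exp(-1.1516) = 0.31612.

Posterior odds ≈ 0.3161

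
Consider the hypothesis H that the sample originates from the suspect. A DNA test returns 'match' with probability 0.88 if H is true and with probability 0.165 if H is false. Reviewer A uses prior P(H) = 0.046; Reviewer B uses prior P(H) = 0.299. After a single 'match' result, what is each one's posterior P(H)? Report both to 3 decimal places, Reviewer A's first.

P('+'|H) = 0.88, P('+'|¬H) = 0.165.
Reviewer A: numerator 0.88·0.046 = 0.040480; evidence = 0.040480+0.165·0.954 = 0.19789; posterior = 0.205.
Reviewer B: numerator 0.88·0.299 = 0.26312; evidence = 0.26312+0.165·0.701 = 0.37878; posterior = 0.695.

Reviewer A: 0.205; Reviewer B: 0.695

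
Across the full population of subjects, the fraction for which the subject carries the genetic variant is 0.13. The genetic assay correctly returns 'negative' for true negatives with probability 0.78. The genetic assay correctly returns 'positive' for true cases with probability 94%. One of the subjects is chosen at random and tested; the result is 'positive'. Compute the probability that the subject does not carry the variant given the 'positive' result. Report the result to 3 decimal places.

Write H for 'the subject carries the genetic variant'. Prior odds H:¬H = 0.13/0.87 = 0.14943. For the 'positive' outcome, the likelihood ratio is 0.94/0.22 = 4.2727.
Posterior odds = 0.14943 × 4.2727 = 0.63845, so P(H|E) = 0.63845/(1+0.63845) = 0.390. Then P(¬H|E) = 1 − 0.390 = 0.610.

P(¬H | E) ≈ 0.610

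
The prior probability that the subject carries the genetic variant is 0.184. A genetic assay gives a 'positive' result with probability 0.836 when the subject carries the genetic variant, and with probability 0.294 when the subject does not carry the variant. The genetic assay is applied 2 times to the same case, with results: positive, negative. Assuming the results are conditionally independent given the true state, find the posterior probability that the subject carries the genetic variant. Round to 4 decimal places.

Posterior P(H) ≈ 0.1296

Let H be the event that the subject carries the genetic variant; start with P(H) = 0.184. P('positive'|H) = 0.836, P('positive'|¬H) = 0.294.
Update on result 1 ('positive'): P(H) ← 0.836·0.1840 / (0.836·0.1840 + 0.294·0.8160) = 0.15382/0.39373 = 0.3907.
Update on result 2 ('negative'): P(H) ← 0.164·0.3907 / (0.164·0.3907 + 0.706·0.6093) = 0.064072/0.49425 = 0.1296.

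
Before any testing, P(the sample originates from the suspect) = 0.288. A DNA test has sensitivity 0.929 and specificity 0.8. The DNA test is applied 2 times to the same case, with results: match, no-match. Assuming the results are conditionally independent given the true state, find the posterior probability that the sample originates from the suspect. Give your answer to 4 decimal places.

With H the event that the sample originates from the suspect, the joint likelihood of the observed sequence is P(data|H) = 0.929·0.071 = 0.065959 and P(data|¬H) = 0.2·0.8 = 0.16000.
Bayes: P(H|data) = 0.288·0.065959 / (0.288·0.065959 + 0.712·0.16000) = 0.018996/0.13292 = 0.1429.

Posterior P(H) ≈ 0.1429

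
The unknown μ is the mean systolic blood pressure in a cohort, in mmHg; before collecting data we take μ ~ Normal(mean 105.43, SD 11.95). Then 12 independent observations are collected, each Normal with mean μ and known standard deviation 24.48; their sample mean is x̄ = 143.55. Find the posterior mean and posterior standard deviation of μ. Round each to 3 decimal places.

Prior precision 1/τ₀² = 1/11.95² = 0.00700268; data precision n/σ² = 12/24.48² = 0.0200243.
Posterior precision = 0.00700268 + 0.0200243 = 0.0270270, giving posterior SD = 1/√0.0270270 = 6.083.
Posterior mean = (0.00700268·105.43 + 0.0200243·143.55) / 0.0270270 = 133.673.

Posterior mean ≈ 133.673; posterior SD ≈ 6.083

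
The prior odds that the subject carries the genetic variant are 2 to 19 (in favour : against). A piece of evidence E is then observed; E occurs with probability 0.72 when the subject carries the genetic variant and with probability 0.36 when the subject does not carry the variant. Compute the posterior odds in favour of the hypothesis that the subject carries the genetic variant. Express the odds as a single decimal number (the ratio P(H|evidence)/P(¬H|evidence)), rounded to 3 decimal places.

Posterior odds ≈ 0.211

Prior odds = 2/19 = 0.10526. In log-odds, ln(0.10526) = -2.2513.
Add log likelihood ratio: ln(2.0000) = 0.69315.
Posterior log-odds = -1.5581, so posterior odds = exp(-1.5581) = 0.21053.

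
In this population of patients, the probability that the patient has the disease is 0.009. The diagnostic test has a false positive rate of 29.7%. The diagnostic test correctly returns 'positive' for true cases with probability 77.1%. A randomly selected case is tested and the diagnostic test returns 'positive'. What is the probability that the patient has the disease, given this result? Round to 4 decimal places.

Let H be the event that the patient has the disease. P(H) = 0.009, so P(¬H) = 0.991. With E the 'positive' result, P(E|H) = 0.771 and P(E|¬H) = 0.297.
P(E) = 0.771·0.009 + 0.297·0.991 = 0.0069390 + 0.29433 = 0.30127.
By Bayes' theorem, P(H|E) = 0.0069390 / 0.30127 = 0.0230.

P(H | E) ≈ 0.0230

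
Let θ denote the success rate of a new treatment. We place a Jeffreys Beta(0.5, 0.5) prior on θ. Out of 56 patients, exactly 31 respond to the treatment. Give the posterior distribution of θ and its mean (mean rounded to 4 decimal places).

The binomial likelihood is conjugate to the Beta prior: with 31 successes and 25 failures, the posterior is Beta(0.5+31, 0.5+25) = Beta(31.5, 25.5).
E[θ | data] = 31.5/(31.5+25.5) = 0.5526.

Posterior: Beta(31.5, 25.5); mean ≈ 0.5526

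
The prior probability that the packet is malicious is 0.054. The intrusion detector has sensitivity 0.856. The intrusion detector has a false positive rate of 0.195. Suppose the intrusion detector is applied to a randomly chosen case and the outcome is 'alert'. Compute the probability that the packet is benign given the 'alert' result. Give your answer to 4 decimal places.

P(¬H | E) ≈ 0.7996

Let H be the event that the packet is malicious. P(H) = 0.054, so P(¬H) = 0.946. With E the 'alert' result, P(E|H) = 0.856 and P(E|¬H) = 0.195.
P(E) = 0.856·0.054 + 0.195·0.946 = 0.046224 + 0.18447 = 0.23069.
By Bayes' theorem, P(H|E) = 0.046224 / 0.23069 = 0.2004. Hence P(¬H|E) = 1 − 0.2004 = 0.7996.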